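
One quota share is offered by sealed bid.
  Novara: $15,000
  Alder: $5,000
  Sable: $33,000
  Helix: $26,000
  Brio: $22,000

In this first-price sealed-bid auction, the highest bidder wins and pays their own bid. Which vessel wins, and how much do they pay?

Sable pays $33,000

Bids in order: 33,000 (Sable) > 26,000 (Helix) > 22,000 (Brio) > 15,000 (Novara) > 5,000 (Alder)
Sable has the highest bid and pays exactly that: $33,000.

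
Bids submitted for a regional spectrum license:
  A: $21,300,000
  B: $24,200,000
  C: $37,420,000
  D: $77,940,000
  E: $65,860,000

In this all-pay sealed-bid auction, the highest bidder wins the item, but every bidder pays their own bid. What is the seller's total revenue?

All-pay sealed-bid auction: the highest bidder wins the item, but every bidder pays their own bid.
Bids ranked: 77,940,000 (D) > 65,860,000 (E) > 37,420,000 (C) > 24,200,000 (B) > 21,300,000 (A)
Every bidder forfeits their bid regardless of winning.
Revenue = 21,300,000 + 24,200,000 + 37,420,000 + 77,940,000 + 65,860,000 = $226,720,000.

Total revenue: $226,720,000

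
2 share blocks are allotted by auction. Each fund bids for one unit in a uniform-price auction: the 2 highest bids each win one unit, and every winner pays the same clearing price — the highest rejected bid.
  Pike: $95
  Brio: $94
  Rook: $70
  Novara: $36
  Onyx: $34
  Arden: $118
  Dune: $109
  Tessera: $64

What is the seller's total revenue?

Total revenue: $190

Sorting: 118 (Arden), 109 (Dune), 95 (Pike), 94 (Brio), …
Top 2: Arden, Dune.
First losing bid is Pike's $95, which sets the uniform price.
Total revenue = 2 × $95 = $190.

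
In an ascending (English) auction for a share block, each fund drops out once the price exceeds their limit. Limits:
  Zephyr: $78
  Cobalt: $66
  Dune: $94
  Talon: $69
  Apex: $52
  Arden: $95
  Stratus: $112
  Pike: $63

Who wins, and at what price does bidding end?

Open ascending-bid auction: the price rises until one bidder remains; the winner pays the price at which the last rival dropped out.
Sorting limits: 112 (Stratus) > 95 (Arden) > 94 (Dune) > 78 (Zephyr) > 69 (Talon) > 66 (Cobalt) > …
Arden is the last rival to drop out, at $95; Stratus remains and wins at that price.

Stratus wins at $95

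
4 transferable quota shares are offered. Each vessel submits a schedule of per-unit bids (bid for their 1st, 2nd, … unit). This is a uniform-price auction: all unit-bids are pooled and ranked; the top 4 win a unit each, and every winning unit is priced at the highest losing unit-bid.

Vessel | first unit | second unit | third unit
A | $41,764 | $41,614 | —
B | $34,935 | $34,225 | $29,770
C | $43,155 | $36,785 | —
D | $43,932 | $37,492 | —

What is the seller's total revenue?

Total revenue: $149,968

Merging the schedules and taking the best 4: 43,932 (D-1), 43,155 (C-1), 41,764 (A-1), 41,614 (A-2)
Highest rejected unit-bid = $37,492.
Allocation: A 2, C 1, D 1. Every unit priced at $37,492.
Revenue = 4 × 37,492 = $149,968.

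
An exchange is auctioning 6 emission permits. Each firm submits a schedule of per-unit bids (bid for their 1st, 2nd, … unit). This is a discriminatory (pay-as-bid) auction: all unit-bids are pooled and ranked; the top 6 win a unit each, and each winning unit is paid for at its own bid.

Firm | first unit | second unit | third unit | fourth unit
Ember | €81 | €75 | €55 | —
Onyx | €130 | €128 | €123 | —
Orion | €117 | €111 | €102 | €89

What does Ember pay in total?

Pooled unit-bids ranked (top 6): 130 (Onyx-1), 128 (Onyx-2), 123 (Onyx-3), 117 (Orion-1), 111 (Orion-2), 102 (Orion-3)
Next rejected bid: €89 (not a price — pay-as-bid).
Ember wins no units.

Ember pays €0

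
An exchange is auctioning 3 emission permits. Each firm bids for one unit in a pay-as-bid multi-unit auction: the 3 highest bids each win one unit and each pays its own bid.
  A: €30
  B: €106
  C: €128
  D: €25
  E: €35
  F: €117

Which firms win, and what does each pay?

C €128, F €117, B €106

Ordering the bids: 128 (C), 117 (F), 106 (B), 35 (E), 30 (A), …
Top 3: C, F, B.
Each winner pays its own bid: C €128, F €117, B €106.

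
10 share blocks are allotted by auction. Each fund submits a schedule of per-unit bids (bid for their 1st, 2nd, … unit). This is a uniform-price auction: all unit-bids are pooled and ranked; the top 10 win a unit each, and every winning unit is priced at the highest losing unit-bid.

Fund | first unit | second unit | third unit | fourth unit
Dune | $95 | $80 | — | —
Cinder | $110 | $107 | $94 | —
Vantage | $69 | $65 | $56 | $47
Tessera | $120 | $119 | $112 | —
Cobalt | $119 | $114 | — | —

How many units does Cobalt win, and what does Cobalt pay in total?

Pooled unit-bids ranked (top 10): 120 (Tessera-1), 119 (Tessera-2), 119 (Cobalt-1), 114 (Cobalt-2), 112 (Tessera-3), 110 (Cinder-1), 107 (Cinder-2), 95 (Dune-1), 94 (Cinder-3), 80 (Dune-2)
The (k+1)-th unit-bid is $69.
Cobalt wins 2 unit(s) at $69 each.

Cobalt: 2 units, pays $138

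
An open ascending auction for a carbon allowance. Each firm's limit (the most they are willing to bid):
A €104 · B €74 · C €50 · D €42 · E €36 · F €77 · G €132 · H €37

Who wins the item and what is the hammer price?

G wins at €104

Sorting limits: 132 (G) > 104 (A) > 77 (F) > 74 (B) > 50 (C) > 42 (D) > …
A is the last rival to drop out, at €104; G remains and wins at that price.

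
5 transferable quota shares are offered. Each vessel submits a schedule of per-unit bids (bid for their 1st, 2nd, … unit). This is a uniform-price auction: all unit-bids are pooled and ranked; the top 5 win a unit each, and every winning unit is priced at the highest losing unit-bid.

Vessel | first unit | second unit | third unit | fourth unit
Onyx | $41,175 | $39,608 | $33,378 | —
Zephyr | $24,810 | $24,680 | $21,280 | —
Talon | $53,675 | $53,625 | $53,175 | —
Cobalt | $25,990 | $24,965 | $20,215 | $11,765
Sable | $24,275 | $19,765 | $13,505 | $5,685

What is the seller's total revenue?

Pooled unit-bids ranked (top 5): 53,675 (Talon-1), 53,625 (Talon-2), 53,175 (Talon-3), 41,175 (Onyx-1), 39,608 (Onyx-2)
The (k+1)-th unit-bid is $33,378.
Allocation: Onyx 2, Talon 3. Every unit priced at $33,378.
Revenue = 5 × 33,378 = $166,890.

Total revenue: $166,890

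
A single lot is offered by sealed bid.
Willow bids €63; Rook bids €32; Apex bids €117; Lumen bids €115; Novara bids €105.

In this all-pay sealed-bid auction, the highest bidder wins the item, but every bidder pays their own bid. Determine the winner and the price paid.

Apex pays €117

Bids ranked: 117 (Apex) > 115 (Lumen) > 105 (Novara) > 63 (Willow) > 32 (Rook)
Apex is highest and takes the item; every bidder forfeits their bid.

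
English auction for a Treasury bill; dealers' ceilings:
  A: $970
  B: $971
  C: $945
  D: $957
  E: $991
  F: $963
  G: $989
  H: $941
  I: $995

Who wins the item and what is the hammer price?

I wins at $991

Ascending (English) auction: the price rises until one bidder remains; the winner pays the price at which the last rival dropped out.
Sorting limits: 995 (I) > 991 (E) > 989 (G) > 971 (B) > 970 (A) > 963 (F) > …
E is the last rival to drop out, at $991; I remains and wins at that price.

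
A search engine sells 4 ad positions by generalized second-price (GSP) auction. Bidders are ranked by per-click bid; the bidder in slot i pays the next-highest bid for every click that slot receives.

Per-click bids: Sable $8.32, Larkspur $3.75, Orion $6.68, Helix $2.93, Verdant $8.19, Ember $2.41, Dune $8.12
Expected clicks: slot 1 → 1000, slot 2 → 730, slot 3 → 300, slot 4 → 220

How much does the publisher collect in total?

Ranked by bid: $8.32 (Sable) > $8.19 (Verdant) > $8.12 (Dune) > $6.68 (Orion) > $3.75 (Larkspur) > …
Slot 1: Sable pays $8.19 × 1000 = $8190.00
Slot 2: Verdant pays $8.12 × 730 = $5927.60
Slot 3: Dune pays $6.68 × 300 = $2004.00
Slot 4: Orion pays $3.75 × 220 = $825.00
Total = $16946.60

Total revenue: $16946.60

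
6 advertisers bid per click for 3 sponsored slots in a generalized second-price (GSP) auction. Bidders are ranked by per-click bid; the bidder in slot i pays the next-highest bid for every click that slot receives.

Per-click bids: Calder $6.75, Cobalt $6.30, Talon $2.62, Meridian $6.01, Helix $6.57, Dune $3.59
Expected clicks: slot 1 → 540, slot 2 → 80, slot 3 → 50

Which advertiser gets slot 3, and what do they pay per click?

Cobalt; $6.01 per click

Per-click bids in order: $6.75 (Calder) > $6.57 (Helix) > $6.30 (Cobalt) > $6.01 (Meridian) > …
Slot 3 goes to the third-ranked bidder, Cobalt, who pays the next bid down: $6.01/click.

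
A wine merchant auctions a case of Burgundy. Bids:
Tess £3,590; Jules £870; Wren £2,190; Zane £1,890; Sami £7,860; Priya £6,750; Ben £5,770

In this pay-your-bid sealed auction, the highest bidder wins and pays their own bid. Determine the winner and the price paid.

Sami pays £7,860

Bids ranked: 7,860 (Sami) > 6,750 (Priya) > 5,770 (Ben) > 3,590 (Tess) > 2,190 (Wren) > 1,890 (Zane) > …
Sami has the highest bid and pays exactly that: £7,860.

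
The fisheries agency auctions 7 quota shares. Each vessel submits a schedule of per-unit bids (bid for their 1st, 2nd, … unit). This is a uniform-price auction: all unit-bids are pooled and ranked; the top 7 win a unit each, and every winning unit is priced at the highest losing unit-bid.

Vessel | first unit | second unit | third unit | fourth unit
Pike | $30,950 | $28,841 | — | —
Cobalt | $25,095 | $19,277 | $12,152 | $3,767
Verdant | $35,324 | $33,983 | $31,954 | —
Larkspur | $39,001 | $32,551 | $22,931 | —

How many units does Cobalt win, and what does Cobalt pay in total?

Pooled unit-bids ranked (top 7): 39,001 (Larkspur-1), 35,324 (Verdant-1), 33,983 (Verdant-2), 32,551 (Larkspur-2), 31,954 (Verdant-3), 30,950 (Pike-1), 28,841 (Pike-2)
Highest rejected unit-bid = $25,095.
Cobalt wins 0 unit(s) at $25,095 each.

Cobalt: 0 units, pays $0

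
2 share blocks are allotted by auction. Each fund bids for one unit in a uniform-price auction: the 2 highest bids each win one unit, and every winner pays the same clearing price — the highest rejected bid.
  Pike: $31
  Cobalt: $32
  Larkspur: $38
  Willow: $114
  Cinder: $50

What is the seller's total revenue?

Sorting: 114 (Willow), 50 (Cinder), 38 (Larkspur), 32 (Cobalt), …
Top 2: Willow, Cinder.
Clearing price = highest rejected bid = $38.
Total revenue = 2 × $38 = $76.

Total revenue: $76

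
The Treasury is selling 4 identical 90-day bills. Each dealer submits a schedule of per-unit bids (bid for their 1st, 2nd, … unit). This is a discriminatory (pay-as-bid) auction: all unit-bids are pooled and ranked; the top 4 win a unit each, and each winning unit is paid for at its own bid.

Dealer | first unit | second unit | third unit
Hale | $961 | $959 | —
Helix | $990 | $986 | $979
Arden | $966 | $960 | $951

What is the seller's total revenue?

Total revenue: $3,921

Merging the schedules and taking the best 4: 990 (Helix-1), 986 (Helix-2), 979 (Helix-3), 966 (Arden-1)
Next rejected bid: $961 (not a price — pay-as-bid).
Each winning unit pays its own bid.
Revenue = 990 + 986 + 979 + 966 = $3,921.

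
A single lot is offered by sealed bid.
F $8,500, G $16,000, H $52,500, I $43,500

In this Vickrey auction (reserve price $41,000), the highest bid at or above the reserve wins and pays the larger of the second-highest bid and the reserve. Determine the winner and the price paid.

H pays $43,500

Bids in order: 52,500 (H) > 43,500 (I) > 16,000 (G) > 8,500 (F)
H has the top bid at or above the reserve ($52,500).
Second-highest bid $43,500 exceeds the reserve $41,000 → payment $43,500.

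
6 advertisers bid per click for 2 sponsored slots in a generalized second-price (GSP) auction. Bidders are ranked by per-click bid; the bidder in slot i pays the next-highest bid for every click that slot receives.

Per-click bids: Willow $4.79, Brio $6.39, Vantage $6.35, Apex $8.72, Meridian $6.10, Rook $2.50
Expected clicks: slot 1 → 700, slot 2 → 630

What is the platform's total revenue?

Ranked by bid: $8.72 (Apex) > $6.39 (Brio) > $6.35 (Vantage) > …
Slot 1: Apex pays $6.39 × 700 = $4473.00
Slot 2: Brio pays $6.35 × 630 = $4000.50
Total = $8473.50

Total revenue: $8473.50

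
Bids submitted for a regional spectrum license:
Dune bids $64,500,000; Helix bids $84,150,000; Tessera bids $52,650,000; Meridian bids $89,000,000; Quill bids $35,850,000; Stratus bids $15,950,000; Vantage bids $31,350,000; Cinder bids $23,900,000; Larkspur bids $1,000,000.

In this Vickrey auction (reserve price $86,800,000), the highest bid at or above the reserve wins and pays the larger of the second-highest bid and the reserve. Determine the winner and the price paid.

Bids ranked: 89,000,000 (Meridian) > 84,150,000 (Helix) > 64,500,000 (Dune) > 52,650,000 (Tessera) > 35,850,000 (Quill) > 31,350,000 (Vantage) > …
Meridian has the top bid at or above the reserve ($89,000,000).
Second-highest bid $84,150,000 is below the reserve $86,800,000, so the reserve binds → payment $86,800,000.

Meridian pays $86,800,000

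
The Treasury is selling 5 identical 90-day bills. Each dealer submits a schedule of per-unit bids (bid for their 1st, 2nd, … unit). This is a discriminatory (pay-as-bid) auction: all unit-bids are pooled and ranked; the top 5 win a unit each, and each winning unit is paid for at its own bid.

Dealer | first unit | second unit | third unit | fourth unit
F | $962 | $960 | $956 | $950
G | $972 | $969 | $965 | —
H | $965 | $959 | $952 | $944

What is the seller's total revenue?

All unit-bids, highest first — top 5: 972 (G-1), 969 (G-2), 965 (G-3), 965 (H-1), 962 (F-1)
Next rejected bid: $960 (not a price — pay-as-bid).
Each winning unit pays its own bid.
Revenue = 972 + 969 + 965 + 965 + 962 = $4,833.

Total revenue: $4,833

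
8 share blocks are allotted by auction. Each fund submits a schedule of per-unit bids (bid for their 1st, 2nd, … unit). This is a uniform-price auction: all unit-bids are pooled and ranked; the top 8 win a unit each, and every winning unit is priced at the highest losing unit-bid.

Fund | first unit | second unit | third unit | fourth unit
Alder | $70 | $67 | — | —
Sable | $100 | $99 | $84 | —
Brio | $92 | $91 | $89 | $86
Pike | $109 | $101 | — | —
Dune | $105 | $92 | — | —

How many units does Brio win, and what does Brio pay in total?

Brio: 2 units, pays $178

All unit-bids, highest first — top 8: 109 (Pike-1), 105 (Dune-1), 101 (Pike-2), 100 (Sable-1), 99 (Sable-2), 92 (Brio-1), 92 (Dune-2), 91 (Brio-2)
First bid not allocated: $89.
Brio wins 2 unit(s) at $89 each.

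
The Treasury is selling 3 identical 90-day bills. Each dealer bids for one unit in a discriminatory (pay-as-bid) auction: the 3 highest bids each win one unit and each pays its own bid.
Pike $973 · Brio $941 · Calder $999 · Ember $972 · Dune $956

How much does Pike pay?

Ordering the bids: 999 (Calder), 973 (Pike), 972 (Ember), 956 (Dune), 941 (Brio)
Winners (3 units): Calder, Pike, Ember.
Pike wins → own bid $973.

Pike pays $973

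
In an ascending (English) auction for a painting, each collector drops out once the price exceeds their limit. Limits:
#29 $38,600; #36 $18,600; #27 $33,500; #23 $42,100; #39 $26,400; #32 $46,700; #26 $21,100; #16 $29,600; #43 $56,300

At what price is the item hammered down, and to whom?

#43 wins at $46,700

Limits ranked: 56,300 (#43) > 46,700 (#32) > 42,100 (#23) > 38,600 (#29) > 33,500 (#27) > 29,600 (#16) > …
Once the price passes $46,700, only #43 is left; the hammer falls at #32's limit of $46,700.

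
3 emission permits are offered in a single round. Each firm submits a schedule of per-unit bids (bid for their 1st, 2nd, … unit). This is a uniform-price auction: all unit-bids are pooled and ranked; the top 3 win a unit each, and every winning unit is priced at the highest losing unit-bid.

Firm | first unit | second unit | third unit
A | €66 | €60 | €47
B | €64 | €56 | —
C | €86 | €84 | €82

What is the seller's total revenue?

All unit-bids, highest first — top 3: 86 (C-1), 84 (C-2), 82 (C-3)
First bid not allocated: €66.
Allocation: C 3. Every unit priced at €66.
Revenue = 3 × 66 = €198.

Total revenue: €198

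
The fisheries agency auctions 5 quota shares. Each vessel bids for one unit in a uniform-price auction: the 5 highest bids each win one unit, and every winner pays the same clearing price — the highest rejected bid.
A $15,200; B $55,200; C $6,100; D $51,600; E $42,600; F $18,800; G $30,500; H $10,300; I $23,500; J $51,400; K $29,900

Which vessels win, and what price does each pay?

B, D, J, E, G; each pays $29,900

Ordering the bids: 55,200 (B), 51,600 (D), 51,400 (J), 42,600 (E), 30,500 (G), 29,900 (K), 23,500 (I), …
Top 5: B, D, J, E, G.
Highest unsuccessful bid: $29,900 → clearing price.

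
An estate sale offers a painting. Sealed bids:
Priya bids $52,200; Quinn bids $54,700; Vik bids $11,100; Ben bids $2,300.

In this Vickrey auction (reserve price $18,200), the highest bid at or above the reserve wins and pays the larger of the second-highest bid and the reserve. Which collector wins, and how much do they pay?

Bids in order: 54,700 (Quinn) > 52,200 (Priya) > 11,100 (Vik) > 2,300 (Ben)
Quinn has the top bid at or above the reserve ($54,700).
Second-highest bid $52,200 exceeds the reserve $18,200 → payment $52,200.

Quinn pays $52,200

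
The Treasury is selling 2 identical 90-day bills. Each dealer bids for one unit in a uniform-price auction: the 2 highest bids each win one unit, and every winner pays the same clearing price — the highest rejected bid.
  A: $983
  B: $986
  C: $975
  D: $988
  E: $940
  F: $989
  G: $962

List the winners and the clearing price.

F, D; each pays $986

Sorting: 989 (F), 988 (D), 986 (B), 983 (A), …
Top 2: F, D.
First losing bid is B's $986, which sets the uniform price.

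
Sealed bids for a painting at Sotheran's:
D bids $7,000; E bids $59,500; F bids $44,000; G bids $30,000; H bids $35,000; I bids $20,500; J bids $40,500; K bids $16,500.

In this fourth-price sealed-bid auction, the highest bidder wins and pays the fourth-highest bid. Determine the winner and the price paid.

Sorting bids: 59,500 (E) > 44,000 (F) > 40,500 (J) > 35,000 (H) > 30,000 (G) > 20,500 (I) > …
E wins; payment is bid #4 in the ranking = $35,000.

E pays $35,000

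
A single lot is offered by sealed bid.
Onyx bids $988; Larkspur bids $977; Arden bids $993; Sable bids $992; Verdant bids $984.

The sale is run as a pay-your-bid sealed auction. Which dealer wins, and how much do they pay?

Arden pays $993

Bids ranked: 993 (Arden) > 992 (Sable) > 988 (Onyx) > 984 (Verdant) > 977 (Larkspur)
Arden is highest → pays own bid, $993.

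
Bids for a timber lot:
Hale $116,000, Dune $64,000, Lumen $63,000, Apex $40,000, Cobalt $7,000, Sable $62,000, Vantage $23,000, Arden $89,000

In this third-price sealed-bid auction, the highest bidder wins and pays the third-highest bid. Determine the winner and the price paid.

Hale pays $64,000

Bids in order: 116,000 (Hale) > 89,000 (Arden) > 64,000 (Dune) > 63,000 (Lumen) > 62,000 (Sable) > 40,000 (Apex) > …
Hale is highest; pays the third-highest bid, $64,000.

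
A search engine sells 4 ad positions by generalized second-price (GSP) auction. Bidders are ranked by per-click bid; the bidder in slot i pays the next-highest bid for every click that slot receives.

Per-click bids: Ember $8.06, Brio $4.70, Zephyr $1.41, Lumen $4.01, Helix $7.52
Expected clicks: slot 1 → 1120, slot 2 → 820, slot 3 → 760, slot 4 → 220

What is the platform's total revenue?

Per-click bids in order: $8.06 (Ember) > $7.52 (Helix) > $4.70 (Brio) > $4.01 (Lumen) > $1.41 (Zephyr)
Slot 1: Ember pays $7.52 × 1120 = $8422.40
Slot 2: Helix pays $4.70 × 820 = $3854.00
Slot 3: Brio pays $4.01 × 760 = $3047.60
Slot 4: Lumen pays $1.41 × 220 = $310.20
Total = $15634.20

Total revenue: $15634.20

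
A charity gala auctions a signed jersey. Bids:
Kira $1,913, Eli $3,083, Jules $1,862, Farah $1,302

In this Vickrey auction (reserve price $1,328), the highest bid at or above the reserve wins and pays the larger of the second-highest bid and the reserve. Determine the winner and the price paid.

Eli pays $1,913

Bids ranked: 3,083 (Eli) > 1,913 (Kira) > 1,862 (Jules) > 1,302 (Farah)
Highest eligible bid: Eli at $3,083.
max(second-highest $1,913, reserve $1,328) = $1,913; the reserve does not bind.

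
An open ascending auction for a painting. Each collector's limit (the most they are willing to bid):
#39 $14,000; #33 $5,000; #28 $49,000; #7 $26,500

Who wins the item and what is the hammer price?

#28 wins at $26,500

Limits in order: 49,000 (#28) > 26,500 (#7) > 14,000 (#39) > 5,000 (#33)
Once the price passes $26,500, only #28 is left; the hammer falls at #7's limit of $26,500.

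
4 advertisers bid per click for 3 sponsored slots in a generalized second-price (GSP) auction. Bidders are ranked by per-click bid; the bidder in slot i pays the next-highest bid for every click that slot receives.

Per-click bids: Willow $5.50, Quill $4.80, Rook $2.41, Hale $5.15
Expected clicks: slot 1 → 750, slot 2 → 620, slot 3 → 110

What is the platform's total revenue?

Per-click bids in order: $5.50 (Willow) > $5.15 (Hale) > $4.80 (Quill) > $2.41 (Rook)
Slot 1: Willow pays $5.15 × 750 = $3862.50
Slot 2: Hale pays $4.80 × 620 = $2976.00
Slot 3: Quill pays $2.41 × 110 = $265.10
Total = $7103.60

Total revenue: $7103.60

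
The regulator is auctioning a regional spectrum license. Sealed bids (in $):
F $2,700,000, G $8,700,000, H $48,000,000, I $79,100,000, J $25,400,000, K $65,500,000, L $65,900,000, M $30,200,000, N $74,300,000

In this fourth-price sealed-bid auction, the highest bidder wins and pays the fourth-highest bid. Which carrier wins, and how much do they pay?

I pays $65,500,000

Sorting bids: 79,100,000 (I) > 74,300,000 (N) > 65,900,000 (L) > 65,500,000 (K) > 48,000,000 (H) > 30,200,000 (M) > …
I is highest; pays the fourth-highest bid, $65,500,000.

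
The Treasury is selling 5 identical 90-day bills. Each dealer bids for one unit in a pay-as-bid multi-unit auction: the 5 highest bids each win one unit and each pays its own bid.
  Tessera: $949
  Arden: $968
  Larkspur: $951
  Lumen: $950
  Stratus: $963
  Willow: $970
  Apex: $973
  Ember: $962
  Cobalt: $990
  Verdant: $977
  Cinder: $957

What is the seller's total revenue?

Total revenue: $4,878

Sorting: 990 (Cobalt), 977 (Verdant), 973 (Apex), 970 (Willow), 968 (Arden), 963 (Stratus), 962 (Ember), …
Winners (5 units): Cobalt, Verdant, Apex, Willow, Arden.
Total revenue = 990 + 977 + 973 + 970 + 968 = $4,878.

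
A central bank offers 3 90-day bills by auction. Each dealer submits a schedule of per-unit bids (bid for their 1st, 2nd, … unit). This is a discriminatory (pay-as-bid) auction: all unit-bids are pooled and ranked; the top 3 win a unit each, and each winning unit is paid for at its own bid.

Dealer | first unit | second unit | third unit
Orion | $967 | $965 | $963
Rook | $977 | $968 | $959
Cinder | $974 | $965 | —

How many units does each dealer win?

Merging the schedules and taking the best 3: 977 (Rook-1), 974 (Cinder-1), 968 (Rook-2)
Next rejected bid: $967 (not a price — pay-as-bid).
Allocation: Cinder 1, Rook 2.

Cinder 1, Rook 2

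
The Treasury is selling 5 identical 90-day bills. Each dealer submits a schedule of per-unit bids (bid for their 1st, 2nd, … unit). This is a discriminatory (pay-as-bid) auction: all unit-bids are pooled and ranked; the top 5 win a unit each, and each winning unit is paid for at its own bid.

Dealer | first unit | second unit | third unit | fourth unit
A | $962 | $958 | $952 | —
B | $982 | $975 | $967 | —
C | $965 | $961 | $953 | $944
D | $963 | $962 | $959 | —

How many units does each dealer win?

All unit-bids, highest first — top 5: 982 (B-1), 975 (B-2), 967 (B-3), 965 (C-1), 963 (D-1)
Next rejected bid: $962 (not a price — pay-as-bid).
Allocation: B 3, C 1, D 1.

B 3, C 1, D 1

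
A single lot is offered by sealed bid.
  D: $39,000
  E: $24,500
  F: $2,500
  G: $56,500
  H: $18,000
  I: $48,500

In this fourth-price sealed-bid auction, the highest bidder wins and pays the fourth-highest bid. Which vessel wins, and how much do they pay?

G pays $24,500

Rule: the highest bidder wins and pays the fourth-highest bid.
Bids ranked: 56,500 (G) > 48,500 (I) > 39,000 (D) > 24,500 (E) > 18,000 (H) > 2,500 (F)
G is highest; pays the fourth-highest bid, $24,500.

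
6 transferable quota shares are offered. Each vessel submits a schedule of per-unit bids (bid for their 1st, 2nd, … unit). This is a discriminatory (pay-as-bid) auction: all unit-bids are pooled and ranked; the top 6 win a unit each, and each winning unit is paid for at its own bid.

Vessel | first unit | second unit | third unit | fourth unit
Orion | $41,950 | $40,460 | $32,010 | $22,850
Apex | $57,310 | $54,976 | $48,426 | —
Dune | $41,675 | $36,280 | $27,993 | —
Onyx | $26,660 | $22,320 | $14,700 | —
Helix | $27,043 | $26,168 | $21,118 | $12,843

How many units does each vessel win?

Apex 3, Dune 1, Orion 2

Pooled unit-bids ranked (top 6): 57,310 (Apex-1), 54,976 (Apex-2), 48,426 (Apex-3), 41,950 (Orion-1), 41,675 (Dune-1), 40,460 (Orion-2)
Next rejected bid: $36,280 (not a price — pay-as-bid).
Allocation: Apex 3, Dune 1, Orion 2.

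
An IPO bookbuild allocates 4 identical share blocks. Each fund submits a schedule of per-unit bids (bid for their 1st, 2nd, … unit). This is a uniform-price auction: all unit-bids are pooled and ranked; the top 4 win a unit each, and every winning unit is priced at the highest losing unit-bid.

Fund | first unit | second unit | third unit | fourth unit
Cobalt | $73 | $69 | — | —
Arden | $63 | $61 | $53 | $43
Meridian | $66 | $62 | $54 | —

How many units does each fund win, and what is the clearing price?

All unit-bids, highest first — top 4: 73 (Cobalt-1), 69 (Cobalt-2), 66 (Meridian-1), 63 (Arden-1)
Highest rejected unit-bid = $62.
Allocation: Arden 1, Cobalt 2, Meridian 1.

Arden 1, Cobalt 2, Meridian 1; clearing price $62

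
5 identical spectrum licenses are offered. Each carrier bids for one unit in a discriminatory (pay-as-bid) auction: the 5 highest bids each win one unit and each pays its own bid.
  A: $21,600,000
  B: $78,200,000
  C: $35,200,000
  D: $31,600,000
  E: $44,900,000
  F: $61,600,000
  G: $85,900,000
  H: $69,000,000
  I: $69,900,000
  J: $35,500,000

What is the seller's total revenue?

Sorting: 85,900,000 (G), 78,200,000 (B), 69,900,000 (I), 69,000,000 (H), 61,600,000 (F), 44,900,000 (E), 35,500,000 (J), …
Top 5: G, B, I, H, F.
Total revenue = 85,900,000 + 78,200,000 + 69,900,000 + 69,000,000 + 61,600,000 = $364,600,000.

Total revenue: $364,600,000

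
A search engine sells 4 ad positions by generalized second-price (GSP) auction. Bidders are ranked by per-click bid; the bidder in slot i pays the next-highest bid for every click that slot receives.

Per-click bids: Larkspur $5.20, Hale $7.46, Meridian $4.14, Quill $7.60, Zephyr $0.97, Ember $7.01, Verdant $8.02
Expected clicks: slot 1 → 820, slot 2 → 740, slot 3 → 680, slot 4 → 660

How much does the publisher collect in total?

Total revenue: $19951.20

Ranked by bid: $8.02 (Verdant) > $7.60 (Quill) > $7.46 (Hale) > $7.01 (Ember) > $5.20 (Larkspur) > …
Slot 1: Verdant pays $7.60 × 820 = $6232.00
Slot 2: Quill pays $7.46 × 740 = $5520.40
Slot 3: Hale pays $7.01 × 680 = $4766.80
Slot 4: Ember pays $5.20 × 660 = $3432.00
Total = $19951.20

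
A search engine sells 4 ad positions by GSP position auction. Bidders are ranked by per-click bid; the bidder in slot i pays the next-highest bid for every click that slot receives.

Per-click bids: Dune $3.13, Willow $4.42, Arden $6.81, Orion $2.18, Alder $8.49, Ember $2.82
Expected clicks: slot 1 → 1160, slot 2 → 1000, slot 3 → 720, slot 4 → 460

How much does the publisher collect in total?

Ranked by bid: $8.49 (Alder) > $6.81 (Arden) > $4.42 (Willow) > $3.13 (Dune) > $2.82 (Ember) > …
Slot 1: Alder pays $6.81 × 1160 = $7899.60
Slot 2: Arden pays $4.42 × 1000 = $4420.00
Slot 3: Willow pays $3.13 × 720 = $2253.60
Slot 4: Dune pays $2.82 × 460 = $1297.20
Total = $15870.40

Total revenue: $15870.40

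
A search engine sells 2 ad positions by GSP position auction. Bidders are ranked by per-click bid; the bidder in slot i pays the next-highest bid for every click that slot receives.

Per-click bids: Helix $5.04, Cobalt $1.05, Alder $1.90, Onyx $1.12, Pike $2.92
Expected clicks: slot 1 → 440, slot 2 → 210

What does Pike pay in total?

Pike pays $399.00

Sorting advertisers: $5.04 (Helix) > $2.92 (Pike) > $1.90 (Alder) > …
Pike holds slot 2 → pays next bid $1.90 × 210 clicks = $399.00.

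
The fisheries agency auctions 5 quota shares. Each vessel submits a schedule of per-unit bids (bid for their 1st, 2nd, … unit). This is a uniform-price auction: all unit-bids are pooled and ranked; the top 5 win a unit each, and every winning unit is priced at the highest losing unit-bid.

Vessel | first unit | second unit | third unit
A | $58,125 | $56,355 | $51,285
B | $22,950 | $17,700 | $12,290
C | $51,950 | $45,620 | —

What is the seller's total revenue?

Total revenue: $114,750

All unit-bids, highest first — top 5: 58,125 (A-1), 56,355 (A-2), 51,950 (C-1), 51,285 (A-3), 45,620 (C-2)
First bid not allocated: $22,950.
Allocation: A 3, C 2. Every unit priced at $22,950.
Revenue = 5 × 22,950 = $114,750.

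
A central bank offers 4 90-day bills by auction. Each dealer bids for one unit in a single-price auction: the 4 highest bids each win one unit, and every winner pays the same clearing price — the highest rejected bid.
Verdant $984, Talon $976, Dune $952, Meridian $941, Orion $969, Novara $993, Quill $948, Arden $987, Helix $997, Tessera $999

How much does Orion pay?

Orion pays $0

Bids ranked high→low: 999 (Tessera), 997 (Helix), 993 (Novara), 987 (Arden), 984 (Verdant), 976 (Talon), …
The 4 highest are Tessera, Helix, Novara, Arden.
Clearing price = highest rejected bid = $984.
Orion does not win → pays $0.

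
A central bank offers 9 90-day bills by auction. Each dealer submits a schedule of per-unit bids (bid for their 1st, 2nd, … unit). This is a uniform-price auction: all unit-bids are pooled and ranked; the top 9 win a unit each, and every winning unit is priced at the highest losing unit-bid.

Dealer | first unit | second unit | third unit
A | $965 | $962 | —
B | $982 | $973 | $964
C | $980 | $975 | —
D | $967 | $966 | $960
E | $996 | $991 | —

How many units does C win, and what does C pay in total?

C: 2 units, pays $1,928

All unit-bids, highest first — top 9: 996 (E-1), 991 (E-2), 982 (B-1), 980 (C-1), 975 (C-2), 973 (B-2), 967 (D-1), 966 (D-2), 965 (A-1)
The (k+1)-th unit-bid is $964.
C wins 2 unit(s) at $964 each.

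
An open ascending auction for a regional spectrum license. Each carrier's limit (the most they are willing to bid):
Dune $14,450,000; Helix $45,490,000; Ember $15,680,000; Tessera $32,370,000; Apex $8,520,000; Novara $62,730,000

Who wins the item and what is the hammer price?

Novara wins at $45,490,000

Ascending (English) auction: the price rises until one bidder remains; the winner pays the price at which the last rival dropped out.
Limits ranked: 62,730,000 (Novara) > 45,490,000 (Helix) > 32,370,000 (Tessera) > 15,680,000 (Ember) > 14,450,000 (Dune) > 8,520,000 (Apex)
Once the price passes $45,490,000, only Novara is left; the hammer falls at Helix's limit of $45,490,000.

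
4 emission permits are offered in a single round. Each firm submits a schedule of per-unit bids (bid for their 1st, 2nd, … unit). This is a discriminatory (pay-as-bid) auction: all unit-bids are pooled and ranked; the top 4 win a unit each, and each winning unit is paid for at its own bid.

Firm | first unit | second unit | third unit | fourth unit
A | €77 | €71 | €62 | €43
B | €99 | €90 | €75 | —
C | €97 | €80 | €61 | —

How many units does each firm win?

B 2, C 2

Pooled unit-bids ranked (top 4): 99 (B-1), 97 (C-1), 90 (B-2), 80 (C-2)
Next rejected bid: €77 (not a price — pay-as-bid).
Allocation: B 2, C 2.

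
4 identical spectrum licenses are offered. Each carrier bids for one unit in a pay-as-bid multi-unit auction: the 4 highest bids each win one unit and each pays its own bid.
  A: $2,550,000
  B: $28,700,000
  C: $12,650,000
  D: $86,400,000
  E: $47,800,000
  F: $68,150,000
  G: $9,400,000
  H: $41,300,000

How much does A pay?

Ordering the bids: 86,400,000 (D), 68,150,000 (F), 47,800,000 (E), 41,300,000 (H), 28,700,000 (B), 12,650,000 (C), …
Winners (4 units): D, F, E, H.
A does not win → $0.

A pays $0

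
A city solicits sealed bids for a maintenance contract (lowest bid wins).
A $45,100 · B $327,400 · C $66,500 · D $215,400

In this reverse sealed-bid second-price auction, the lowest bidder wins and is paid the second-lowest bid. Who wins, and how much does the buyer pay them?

Bids in order: 45,100 (A) < 66,500 (C) < 215,400 (D) < 327,400 (B)
A is lowest; is paid the second-lowest bid, $66,500.

A is paid $66,500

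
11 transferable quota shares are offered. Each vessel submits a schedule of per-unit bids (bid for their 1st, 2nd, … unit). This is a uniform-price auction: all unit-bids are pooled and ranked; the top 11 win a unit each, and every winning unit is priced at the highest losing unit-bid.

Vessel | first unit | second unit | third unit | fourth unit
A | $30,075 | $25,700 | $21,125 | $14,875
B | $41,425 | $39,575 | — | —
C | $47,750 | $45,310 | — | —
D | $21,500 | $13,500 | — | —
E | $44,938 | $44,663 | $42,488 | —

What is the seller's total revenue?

Merging the schedules and taking the best 11: 47,750 (C-1), 45,310 (C-2), 44,938 (E-1), 44,663 (E-2), 42,488 (E-3), 41,425 (B-1), 39,575 (B-2), 30,075 (A-1), 25,700 (A-2), 21,500 (D-1), 21,125 (A-3)
First bid not allocated: $14,875.
Allocation: A 3, B 2, C 2, D 1, E 3. Every unit priced at $14,875.
Revenue = 11 × 14,875 = $163,625.

Total revenue: $163,625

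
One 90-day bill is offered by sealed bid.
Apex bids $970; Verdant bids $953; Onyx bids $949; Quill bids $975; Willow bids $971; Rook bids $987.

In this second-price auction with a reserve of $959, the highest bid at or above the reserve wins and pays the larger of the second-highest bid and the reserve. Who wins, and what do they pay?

Second-price auction with a reserve of $959: the highest bid at or above the reserve wins and pays the larger of the second-highest bid and the reserve.
Bids ranked: 987 (Rook) > 975 (Quill) > 971 (Willow) > 970 (Apex) > 953 (Verdant) > 949 (Onyx)
Rook has the top bid at or above the reserve ($987).
max(second-highest $975, reserve $959) = $975; the reserve does not bind.

Rook pays $975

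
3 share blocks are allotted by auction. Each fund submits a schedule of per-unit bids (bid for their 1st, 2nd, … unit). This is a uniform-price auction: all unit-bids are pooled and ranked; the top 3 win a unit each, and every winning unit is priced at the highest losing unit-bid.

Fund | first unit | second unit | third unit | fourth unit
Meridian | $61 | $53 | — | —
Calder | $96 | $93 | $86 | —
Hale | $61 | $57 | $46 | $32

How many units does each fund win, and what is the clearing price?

All unit-bids, highest first — top 3: 96 (Calder-1), 93 (Calder-2), 86 (Calder-3)
First bid not allocated: $61.
Allocation: Calder 3.

Calder 3; clearing price $61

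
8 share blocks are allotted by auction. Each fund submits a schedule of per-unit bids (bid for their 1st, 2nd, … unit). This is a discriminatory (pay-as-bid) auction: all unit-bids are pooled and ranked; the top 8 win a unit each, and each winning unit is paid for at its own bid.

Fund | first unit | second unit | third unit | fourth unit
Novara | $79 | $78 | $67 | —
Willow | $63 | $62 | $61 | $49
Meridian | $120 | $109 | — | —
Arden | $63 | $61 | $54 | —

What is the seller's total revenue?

Total revenue: $641

Merging the schedules and taking the best 8: 120 (Meridian-1), 109 (Meridian-2), 79 (Novara-1), 78 (Novara-2), 67 (Novara-3), 63 (Willow-1), 63 (Arden-1), 62 (Willow-2)
Next rejected bid: $61 (not a price — pay-as-bid).
Each winning unit pays its own bid.
Revenue = 120 + 109 + 79 + 78 + 67 + 63 + 63 + 62 = $641.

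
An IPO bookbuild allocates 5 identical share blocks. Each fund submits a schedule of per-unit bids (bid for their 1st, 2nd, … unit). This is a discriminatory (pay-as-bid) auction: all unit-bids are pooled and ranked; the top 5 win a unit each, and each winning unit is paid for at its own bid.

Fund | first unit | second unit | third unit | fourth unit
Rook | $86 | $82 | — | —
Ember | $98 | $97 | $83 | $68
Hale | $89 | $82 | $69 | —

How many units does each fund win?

Ember 3, Hale 1, Rook 1

Merging the schedules and taking the best 5: 98 (Ember-1), 97 (Ember-2), 89 (Hale-1), 86 (Rook-1), 83 (Ember-3)
Next rejected bid: $82 (not a price — pay-as-bid).
Allocation: Ember 3, Hale 1, Rook 1.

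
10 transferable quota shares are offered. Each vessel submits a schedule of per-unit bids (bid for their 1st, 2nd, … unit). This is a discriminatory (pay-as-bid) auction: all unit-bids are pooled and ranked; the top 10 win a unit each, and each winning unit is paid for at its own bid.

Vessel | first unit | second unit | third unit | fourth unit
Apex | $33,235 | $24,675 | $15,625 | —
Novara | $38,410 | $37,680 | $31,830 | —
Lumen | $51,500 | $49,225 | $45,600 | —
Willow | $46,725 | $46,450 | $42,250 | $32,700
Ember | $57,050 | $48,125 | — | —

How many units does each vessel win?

Ember 2, Lumen 3, Novara 2, Willow 3

All unit-bids, highest first — top 10: 57,050 (Ember-1), 51,500 (Lumen-1), 49,225 (Lumen-2), 48,125 (Ember-2), 46,725 (Willow-1), 46,450 (Willow-2), 45,600 (Lumen-3), 42,250 (Willow-3), 38,410 (Novara-1), 37,680 (Novara-2)
Next rejected bid: $33,235 (not a price — pay-as-bid).
Allocation: Ember 2, Lumen 3, Novara 2, Willow 3.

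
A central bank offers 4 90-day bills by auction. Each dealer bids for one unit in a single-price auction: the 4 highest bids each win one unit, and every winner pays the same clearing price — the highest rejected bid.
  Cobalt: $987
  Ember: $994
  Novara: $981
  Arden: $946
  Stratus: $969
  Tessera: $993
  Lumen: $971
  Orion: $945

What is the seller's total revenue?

Sorting: 994 (Ember), 993 (Tessera), 987 (Cobalt), 981 (Novara), 971 (Lumen), 969 (Stratus), …
Top 4: Ember, Tessera, Cobalt, Novara.
First losing bid is Lumen's $971, which sets the uniform price.
Total revenue = 4 × $971 = $3,884.

Total revenue: $3,884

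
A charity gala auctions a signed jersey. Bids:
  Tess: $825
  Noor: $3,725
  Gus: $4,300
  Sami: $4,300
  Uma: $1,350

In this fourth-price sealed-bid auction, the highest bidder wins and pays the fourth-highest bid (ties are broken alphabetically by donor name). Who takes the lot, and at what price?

Gus pays $1,350

Bids ranked: 4,300 (Gus) > 4,300 (Sami) > 3,725 (Noor) > 1,350 (Uma) > 825 (Tess)
Tie at $4,300 → Gus wins by tie-break.
Gus is highest; pays the fourth-highest bid, $1,350.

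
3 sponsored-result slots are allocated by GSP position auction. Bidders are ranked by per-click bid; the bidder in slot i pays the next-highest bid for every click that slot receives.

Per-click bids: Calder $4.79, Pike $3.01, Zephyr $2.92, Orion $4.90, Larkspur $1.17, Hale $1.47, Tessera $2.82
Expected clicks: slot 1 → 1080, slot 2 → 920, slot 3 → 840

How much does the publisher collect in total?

Total revenue: $10395.20

Sorting advertisers: $4.90 (Orion) > $4.79 (Calder) > $3.01 (Pike) > $2.92 (Zephyr) > …
Slot 1: Orion pays $4.79 × 1080 = $5173.20
Slot 2: Calder pays $3.01 × 920 = $2769.20
Slot 3: Pike pays $2.92 × 840 = $2452.80
Total = $10395.20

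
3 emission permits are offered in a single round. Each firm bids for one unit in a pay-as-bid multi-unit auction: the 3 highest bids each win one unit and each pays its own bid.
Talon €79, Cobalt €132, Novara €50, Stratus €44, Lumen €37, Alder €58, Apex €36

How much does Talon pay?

Talon pays €79

Bids ranked high→low: 132 (Cobalt), 79 (Talon), 58 (Alder), 50 (Novara), 44 (Stratus), …
Winners (3 units): Cobalt, Talon, Alder.
Talon wins → own bid €79.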